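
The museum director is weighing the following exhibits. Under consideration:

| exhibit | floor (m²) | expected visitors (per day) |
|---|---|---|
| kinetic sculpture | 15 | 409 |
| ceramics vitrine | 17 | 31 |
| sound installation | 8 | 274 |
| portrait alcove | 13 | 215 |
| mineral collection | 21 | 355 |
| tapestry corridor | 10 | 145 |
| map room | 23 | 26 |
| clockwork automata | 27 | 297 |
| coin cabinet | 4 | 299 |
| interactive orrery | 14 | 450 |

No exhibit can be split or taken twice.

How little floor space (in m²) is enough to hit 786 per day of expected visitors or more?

25

Need the lightest bundle worth ≥ 786.
sound installation + portrait alcove + coin cabinet reaches 788 using 25 m².
Below 25 m² the best achievable stays under 786.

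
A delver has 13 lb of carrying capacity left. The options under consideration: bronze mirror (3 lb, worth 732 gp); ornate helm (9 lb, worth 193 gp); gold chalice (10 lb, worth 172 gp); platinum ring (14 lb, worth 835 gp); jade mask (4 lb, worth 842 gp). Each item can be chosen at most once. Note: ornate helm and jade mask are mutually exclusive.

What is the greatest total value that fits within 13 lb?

Bronze mirror + jade mask uses 7 of the 13 lb and totals 1574.
The closest alternative, bronze mirror + ornate helm, reaches only 925.

1574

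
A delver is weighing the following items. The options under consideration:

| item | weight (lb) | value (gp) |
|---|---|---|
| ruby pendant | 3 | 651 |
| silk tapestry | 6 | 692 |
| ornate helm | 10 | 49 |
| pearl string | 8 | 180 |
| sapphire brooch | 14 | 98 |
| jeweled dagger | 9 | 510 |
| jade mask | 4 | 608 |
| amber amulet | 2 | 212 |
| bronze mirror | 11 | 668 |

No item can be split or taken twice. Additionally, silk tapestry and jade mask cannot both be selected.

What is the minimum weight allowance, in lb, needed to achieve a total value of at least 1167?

Minimise lb subject to total value ≥ 1167.
ruby pendant + jade mask: 1259 value at 7 lb.
Any bundle with less than 7 lb falls short of 1167.

7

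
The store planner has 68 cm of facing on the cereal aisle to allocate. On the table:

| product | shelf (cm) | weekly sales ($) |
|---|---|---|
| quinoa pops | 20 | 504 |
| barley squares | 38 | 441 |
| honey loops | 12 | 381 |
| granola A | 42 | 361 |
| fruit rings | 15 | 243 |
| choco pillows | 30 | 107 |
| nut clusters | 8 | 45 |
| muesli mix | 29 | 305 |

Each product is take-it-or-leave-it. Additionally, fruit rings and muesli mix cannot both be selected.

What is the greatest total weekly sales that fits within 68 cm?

1190

Density check — honey loops 31.75, quinoa pops 25.20, fruit rings 16.20 are the best per cm.
Filling by ratio: quinoa pops + honey loops + fruit rings + nut clusters for 1173, with 13 cm left unused.
Dropping fruit rings and nut clusters frees 23 cm; slotting in muesli mix (29 cm) lifts the total to 1190 at 61 cm.
That's the maximum — no feasible swap from here does better than 1190.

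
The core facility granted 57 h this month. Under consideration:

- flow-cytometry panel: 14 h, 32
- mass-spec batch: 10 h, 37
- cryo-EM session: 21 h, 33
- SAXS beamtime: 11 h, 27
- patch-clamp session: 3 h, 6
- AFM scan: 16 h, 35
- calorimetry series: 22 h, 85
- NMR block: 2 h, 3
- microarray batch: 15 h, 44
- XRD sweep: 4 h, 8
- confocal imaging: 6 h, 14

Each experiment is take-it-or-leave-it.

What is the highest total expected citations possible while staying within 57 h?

188

Ranking by ratio (expected citations/h): calorimetry series 3.86, mass-spec batch 3.70, microarray batch 2.93.
Filling by ratio: mass-spec batch + patch-clamp session + calorimetry series + microarray batch + confocal imaging for 186, with 1 h left unused.
Replace patch-clamp session with XRD sweep: the trade gains 2 net, giving 188 at 57 h.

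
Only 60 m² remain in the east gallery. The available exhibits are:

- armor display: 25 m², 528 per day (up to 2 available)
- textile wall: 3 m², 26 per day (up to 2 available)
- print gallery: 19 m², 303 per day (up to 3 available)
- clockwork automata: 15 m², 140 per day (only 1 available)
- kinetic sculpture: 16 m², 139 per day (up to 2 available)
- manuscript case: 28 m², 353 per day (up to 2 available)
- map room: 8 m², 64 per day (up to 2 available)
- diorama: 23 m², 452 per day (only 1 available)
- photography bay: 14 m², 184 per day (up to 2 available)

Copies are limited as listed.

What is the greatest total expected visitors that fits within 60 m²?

1120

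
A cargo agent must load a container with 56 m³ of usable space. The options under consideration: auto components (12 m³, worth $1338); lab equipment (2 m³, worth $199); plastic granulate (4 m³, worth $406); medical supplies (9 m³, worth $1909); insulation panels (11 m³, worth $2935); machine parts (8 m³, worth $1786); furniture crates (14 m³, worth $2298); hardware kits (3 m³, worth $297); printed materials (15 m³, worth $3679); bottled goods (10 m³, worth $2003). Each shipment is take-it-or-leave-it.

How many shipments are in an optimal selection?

6

The maximum revenue within 56 m³ is 12609.
medical supplies + insulation panels + machine parts + hardware kits + printed materials + bottled goods hits 12609 at 56 m³.
All optima have 6 shipments.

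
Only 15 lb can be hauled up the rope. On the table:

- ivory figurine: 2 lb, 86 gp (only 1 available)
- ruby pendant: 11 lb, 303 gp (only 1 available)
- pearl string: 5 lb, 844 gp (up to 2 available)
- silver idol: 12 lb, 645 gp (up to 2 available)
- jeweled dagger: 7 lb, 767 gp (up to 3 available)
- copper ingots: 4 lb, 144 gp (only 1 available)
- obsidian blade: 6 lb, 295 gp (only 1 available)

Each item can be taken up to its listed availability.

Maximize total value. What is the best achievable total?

1832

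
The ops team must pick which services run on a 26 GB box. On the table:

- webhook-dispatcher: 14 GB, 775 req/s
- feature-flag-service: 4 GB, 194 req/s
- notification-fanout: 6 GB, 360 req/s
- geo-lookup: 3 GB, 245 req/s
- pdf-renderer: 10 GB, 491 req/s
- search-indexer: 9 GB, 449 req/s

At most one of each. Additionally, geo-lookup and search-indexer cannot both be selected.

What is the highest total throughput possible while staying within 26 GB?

1380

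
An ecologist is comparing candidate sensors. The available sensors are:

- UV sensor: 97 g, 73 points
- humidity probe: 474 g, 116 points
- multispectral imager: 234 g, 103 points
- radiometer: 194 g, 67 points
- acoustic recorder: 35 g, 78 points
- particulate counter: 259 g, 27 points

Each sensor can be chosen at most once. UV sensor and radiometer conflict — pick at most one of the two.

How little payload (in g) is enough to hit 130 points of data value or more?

Need the lightest bundle worth ≥ 130.
UV sensor + acoustic recorder: 151 data value at 132 g.
Any bundle with less than 132 g falls short of 130.

132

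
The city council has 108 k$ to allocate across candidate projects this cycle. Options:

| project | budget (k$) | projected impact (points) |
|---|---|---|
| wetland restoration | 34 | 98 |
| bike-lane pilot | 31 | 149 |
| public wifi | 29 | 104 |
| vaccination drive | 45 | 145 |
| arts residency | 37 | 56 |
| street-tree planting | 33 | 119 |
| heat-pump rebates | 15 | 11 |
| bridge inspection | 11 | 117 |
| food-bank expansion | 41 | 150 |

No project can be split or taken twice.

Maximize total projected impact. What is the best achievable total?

Density check — bridge inspection 10.64, bike-lane pilot 4.81, food-bank expansion 3.66, street-tree planting 3.61 are the best per k$.
Greedy by ratio would take bike-lane pilot + heat-pump rebates + bridge inspection + food-bank expansion: 98 k$ used, total 427.
Dropping heat-pump rebates and food-bank expansion frees 56 k$; slotting in public wifi + street-tree planting (62 k$) lifts the total to 489 at 104 k$.
The spare 4 k$ is too small for any remaining project, and no exchange beats 489.

489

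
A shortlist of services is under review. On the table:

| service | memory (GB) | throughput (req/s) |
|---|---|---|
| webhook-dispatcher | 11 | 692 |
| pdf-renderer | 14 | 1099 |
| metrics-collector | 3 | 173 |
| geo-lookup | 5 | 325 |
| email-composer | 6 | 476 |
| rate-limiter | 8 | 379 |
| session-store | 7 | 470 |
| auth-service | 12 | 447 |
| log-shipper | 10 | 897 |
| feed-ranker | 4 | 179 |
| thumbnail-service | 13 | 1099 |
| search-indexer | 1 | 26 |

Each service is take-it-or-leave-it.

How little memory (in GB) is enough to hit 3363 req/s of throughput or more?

42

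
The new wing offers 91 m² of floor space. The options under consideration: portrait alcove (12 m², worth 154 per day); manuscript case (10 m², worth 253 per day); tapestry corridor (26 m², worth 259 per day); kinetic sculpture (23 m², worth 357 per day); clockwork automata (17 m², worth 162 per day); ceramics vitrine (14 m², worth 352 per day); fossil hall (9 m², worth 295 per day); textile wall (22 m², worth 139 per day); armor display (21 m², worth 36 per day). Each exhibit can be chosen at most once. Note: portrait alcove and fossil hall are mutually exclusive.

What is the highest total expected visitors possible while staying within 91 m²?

Taking manuscript case + tapestry corridor + kinetic sculpture + ceramics vitrine + fossil hall: 82 m² used, 1516 in expected visitors.
That's the maximum — no feasible swap from here does better than 1516.

1516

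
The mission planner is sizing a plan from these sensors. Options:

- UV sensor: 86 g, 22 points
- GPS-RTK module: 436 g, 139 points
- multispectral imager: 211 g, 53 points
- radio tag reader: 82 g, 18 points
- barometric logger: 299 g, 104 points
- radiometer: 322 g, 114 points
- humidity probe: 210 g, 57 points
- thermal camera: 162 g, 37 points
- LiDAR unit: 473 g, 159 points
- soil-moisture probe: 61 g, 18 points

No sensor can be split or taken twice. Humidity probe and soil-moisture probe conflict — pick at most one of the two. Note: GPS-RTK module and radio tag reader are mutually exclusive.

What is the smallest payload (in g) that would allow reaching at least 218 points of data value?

Minimise g subject to total data value ≥ 218.
Taking barometric logger + radiometer gives 218 (≥ 218) for 621 g.
No combination under 621 g hits 218.

621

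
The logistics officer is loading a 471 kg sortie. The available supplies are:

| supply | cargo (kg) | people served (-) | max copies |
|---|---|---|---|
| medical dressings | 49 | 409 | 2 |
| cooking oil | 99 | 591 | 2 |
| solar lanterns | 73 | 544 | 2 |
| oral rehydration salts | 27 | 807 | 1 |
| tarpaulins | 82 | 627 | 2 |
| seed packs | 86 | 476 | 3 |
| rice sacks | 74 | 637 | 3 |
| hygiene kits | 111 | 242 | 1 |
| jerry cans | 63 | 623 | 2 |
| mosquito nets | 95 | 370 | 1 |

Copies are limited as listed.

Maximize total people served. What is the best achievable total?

4596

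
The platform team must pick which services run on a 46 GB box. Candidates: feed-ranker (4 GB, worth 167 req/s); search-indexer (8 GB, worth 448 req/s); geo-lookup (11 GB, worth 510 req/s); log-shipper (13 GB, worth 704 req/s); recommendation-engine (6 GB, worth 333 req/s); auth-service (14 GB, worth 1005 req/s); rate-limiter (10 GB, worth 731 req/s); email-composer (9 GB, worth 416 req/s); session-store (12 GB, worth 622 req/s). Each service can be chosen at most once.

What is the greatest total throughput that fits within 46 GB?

The ratio heuristic lands on feed-ranker + search-indexer + recommendation-engine + auth-service + rate-limiter (2684) but leaves 4 GB idle.
Dropping feed-ranker and recommendation-engine frees 10 GB; slotting in log-shipper (13 GB) lifts the total to 2888 at 45 GB.

2888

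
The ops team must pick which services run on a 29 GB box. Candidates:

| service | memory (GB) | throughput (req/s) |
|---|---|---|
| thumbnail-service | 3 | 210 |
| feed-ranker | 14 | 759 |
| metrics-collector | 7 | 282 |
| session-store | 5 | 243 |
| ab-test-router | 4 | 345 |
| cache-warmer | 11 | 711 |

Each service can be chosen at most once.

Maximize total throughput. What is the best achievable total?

1815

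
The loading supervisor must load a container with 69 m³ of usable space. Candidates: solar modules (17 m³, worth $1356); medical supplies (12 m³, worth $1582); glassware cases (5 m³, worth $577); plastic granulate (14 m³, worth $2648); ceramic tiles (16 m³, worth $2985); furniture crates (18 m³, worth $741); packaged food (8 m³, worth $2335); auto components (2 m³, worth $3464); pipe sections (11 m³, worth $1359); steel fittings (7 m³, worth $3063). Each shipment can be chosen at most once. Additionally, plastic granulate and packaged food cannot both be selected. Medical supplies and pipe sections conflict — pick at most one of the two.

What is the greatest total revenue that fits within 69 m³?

15362

Taking solar modules + medical supplies + glassware cases + ceramic tiles + packaged food + auto components + steel fittings: 67 m³ used, 15362 in revenue.
An exhaustive check of the 1024 subsets confirms 15362.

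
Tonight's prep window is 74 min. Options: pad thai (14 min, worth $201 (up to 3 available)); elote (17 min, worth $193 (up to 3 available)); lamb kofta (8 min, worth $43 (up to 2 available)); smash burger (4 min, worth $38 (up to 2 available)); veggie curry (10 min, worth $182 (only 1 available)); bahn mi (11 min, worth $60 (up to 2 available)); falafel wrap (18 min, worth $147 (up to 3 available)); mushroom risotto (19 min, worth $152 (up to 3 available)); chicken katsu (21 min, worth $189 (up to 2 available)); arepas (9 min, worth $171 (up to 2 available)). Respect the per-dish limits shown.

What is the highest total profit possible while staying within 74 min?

3×pad thai + smash burger + veggie curry + 2×arepas uses 74 of the 74 min and totals 1165.

1165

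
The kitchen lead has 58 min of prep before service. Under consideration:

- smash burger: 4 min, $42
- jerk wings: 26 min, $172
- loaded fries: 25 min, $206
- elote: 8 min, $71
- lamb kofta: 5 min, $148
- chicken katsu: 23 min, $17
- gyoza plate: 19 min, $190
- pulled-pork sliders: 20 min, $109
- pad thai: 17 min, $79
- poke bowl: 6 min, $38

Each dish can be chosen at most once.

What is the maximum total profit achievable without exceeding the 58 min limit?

615

A density-first pass picks smash burger + elote + lamb kofta + gyoza plate + poke bowl — 489 at 42 min.
Dropping smash burger and poke bowl frees 10 min; slotting in loaded fries (25 min) lifts the total to 615 at 57 min.
Every other selection either busts 58 min or fails to beat 615.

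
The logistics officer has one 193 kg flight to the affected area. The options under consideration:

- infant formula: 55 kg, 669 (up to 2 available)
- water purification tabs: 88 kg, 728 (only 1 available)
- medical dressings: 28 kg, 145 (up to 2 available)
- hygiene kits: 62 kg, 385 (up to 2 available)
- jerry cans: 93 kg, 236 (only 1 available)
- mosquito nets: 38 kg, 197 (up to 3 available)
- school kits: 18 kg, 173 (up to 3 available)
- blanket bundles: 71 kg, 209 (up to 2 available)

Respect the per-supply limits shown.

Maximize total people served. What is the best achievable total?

2002

Taking 2×infant formula + medical dressings + 3×school kits: 192 kg used, 2002 in people served.
The spare 1 kg is too small for any remaining supply, and no exchange beats 2002.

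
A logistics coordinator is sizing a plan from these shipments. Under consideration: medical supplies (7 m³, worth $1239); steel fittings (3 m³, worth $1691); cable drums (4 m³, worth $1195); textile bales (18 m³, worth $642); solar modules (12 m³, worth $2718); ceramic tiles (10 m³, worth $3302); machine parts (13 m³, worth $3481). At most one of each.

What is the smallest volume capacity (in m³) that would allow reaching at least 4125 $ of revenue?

Look for the lowest-volume combination reaching 4125.
steel fittings + ceramic tiles reaches 4993 using 13 m³.
Below 13 m³ the best achievable stays under 4125.

13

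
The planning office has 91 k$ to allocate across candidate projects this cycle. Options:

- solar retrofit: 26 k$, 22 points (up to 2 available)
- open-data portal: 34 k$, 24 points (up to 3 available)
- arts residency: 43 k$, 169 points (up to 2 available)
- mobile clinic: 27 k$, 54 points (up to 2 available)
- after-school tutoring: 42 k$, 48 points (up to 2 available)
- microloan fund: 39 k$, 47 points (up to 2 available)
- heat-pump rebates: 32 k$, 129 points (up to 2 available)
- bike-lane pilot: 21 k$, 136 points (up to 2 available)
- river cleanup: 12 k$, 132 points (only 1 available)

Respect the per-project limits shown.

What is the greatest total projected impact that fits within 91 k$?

533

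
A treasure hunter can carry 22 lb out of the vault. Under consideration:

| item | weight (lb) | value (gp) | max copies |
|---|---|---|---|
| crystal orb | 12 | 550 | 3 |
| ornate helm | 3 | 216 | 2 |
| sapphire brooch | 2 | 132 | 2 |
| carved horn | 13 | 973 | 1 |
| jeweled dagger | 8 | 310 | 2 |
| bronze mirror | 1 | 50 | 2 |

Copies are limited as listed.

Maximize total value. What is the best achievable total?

1587

Density check — carved horn 74.85, ornate helm 72.00, sapphire brooch 66.00, bronze mirror 50.00 are the best per lb.
Best packing: 2×ornate helm + sapphire brooch + carved horn + bronze mirror — 22 lb, 1587 total.
That's the maximum — no swap from here does better than 1587.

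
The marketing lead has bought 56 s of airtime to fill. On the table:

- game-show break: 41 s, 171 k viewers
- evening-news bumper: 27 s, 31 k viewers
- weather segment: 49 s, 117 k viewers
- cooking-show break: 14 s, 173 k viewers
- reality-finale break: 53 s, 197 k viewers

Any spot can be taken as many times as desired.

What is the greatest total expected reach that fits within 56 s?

By expected reach per s: cooking-show break 12.36, game-show break 4.17, reality-finale break 3.72, weather segment 2.39 lead.
Taking 4×cooking-show break: 56 s used, 692 in expected reach.

692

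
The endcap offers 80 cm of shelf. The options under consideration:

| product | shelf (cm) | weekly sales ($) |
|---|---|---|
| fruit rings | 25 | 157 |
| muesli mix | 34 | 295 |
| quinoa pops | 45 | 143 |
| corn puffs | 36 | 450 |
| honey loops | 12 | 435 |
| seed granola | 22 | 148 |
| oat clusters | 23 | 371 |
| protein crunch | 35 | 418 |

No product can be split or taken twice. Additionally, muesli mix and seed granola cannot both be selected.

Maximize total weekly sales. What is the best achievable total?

Taking corn puffs + honey loops + oat clusters: 71 cm used, 1256 in weekly sales.
Runner-up honey loops + oat clusters + protein crunch tops out at 1224.

1256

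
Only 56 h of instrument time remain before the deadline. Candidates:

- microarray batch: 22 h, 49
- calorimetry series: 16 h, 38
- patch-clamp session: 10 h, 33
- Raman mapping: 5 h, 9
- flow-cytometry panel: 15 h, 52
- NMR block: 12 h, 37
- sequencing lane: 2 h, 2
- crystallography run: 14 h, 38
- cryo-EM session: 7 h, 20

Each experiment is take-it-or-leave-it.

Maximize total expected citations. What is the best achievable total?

169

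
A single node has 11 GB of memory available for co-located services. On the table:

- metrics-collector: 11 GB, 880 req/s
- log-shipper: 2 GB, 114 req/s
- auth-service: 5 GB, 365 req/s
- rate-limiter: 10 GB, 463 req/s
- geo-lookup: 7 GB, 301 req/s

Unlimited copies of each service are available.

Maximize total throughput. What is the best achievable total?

880

Best packing: metrics-collector — 11 GB, 880 total.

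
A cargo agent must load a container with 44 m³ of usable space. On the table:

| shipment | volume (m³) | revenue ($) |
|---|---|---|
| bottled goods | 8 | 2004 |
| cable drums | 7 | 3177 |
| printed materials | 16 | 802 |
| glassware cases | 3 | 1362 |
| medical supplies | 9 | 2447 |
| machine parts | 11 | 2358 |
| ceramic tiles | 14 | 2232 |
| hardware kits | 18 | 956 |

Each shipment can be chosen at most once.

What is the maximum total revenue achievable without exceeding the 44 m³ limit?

Filling by ratio: bottled goods + cable drums + glassware cases + medical supplies + machine parts for 11348, with 6 m³ left unused.
Replace bottled goods with ceramic tiles: the trade gains 228 net, giving 11576 at 44 m³.
Nothing else within 44 m³ beats 11576.

11576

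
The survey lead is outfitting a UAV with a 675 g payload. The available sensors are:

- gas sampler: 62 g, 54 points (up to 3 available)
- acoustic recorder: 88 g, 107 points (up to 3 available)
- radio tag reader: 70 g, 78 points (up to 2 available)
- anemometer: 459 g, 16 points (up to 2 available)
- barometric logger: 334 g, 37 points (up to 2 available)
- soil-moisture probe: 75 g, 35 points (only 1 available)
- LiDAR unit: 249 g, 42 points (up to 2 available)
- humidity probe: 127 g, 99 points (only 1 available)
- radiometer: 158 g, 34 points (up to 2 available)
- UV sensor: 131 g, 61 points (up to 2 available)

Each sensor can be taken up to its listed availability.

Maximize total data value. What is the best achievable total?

Greedy by ratio would take 3×gas sampler + 3×acoustic recorder + 2×radio tag reader + soil-moisture probe: 665 g used, total 674.
The 137 g tied up in gas sampler and soil-moisture probe is better spent on humidity probe — total rises to 684 (655 g).
Nothing else within 675 g beats 684.

684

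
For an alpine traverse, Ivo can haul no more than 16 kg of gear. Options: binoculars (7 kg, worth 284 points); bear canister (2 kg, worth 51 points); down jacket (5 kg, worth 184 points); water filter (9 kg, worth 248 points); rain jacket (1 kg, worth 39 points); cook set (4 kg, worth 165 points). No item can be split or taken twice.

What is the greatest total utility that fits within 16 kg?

633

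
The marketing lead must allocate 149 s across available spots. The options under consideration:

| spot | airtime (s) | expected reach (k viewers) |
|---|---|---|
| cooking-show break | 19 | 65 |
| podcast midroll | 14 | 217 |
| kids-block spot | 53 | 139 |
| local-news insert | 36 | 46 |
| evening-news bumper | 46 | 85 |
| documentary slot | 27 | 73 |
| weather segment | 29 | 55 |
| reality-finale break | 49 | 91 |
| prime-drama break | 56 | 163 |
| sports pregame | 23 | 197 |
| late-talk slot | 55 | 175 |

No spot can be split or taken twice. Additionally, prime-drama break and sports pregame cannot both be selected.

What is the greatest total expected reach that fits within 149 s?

728

A density-first pass picks cooking-show break + podcast midroll + documentary slot + sports pregame + late-talk slot — 727 at 138 s.
Replace cooking-show break and documentary slot with kids-block spot: the trade gains 1 net, giving 728 at 145 s.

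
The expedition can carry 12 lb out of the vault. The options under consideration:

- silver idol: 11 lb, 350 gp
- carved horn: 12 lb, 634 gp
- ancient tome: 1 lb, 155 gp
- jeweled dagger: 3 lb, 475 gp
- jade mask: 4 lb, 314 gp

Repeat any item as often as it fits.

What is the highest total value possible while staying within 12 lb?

Taking 4×jeweled dagger: 12 lb used, 1900 in value.
Every other selection either busts 12 lb or fails to beat 1900.

1900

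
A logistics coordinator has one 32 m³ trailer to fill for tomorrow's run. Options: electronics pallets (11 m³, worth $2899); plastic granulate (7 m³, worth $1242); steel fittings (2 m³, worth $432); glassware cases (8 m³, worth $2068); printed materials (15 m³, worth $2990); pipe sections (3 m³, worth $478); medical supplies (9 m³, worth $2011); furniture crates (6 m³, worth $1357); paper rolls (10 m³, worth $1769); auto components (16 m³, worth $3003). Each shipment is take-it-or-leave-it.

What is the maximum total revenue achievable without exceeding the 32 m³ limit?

7566

Ranking by ratio (revenue/m³): electronics pallets 263.55, glassware cases 258.50, furniture crates 226.17.
Taking the top-ratio shipments first gives electronics pallets + steel fittings + glassware cases + pipe sections + furniture crates for 7234 (30 m³).
Dropping steel fittings and pipe sections frees 5 m³; slotting in plastic granulate (7 m³) lifts the total to 7566 at 32 m³.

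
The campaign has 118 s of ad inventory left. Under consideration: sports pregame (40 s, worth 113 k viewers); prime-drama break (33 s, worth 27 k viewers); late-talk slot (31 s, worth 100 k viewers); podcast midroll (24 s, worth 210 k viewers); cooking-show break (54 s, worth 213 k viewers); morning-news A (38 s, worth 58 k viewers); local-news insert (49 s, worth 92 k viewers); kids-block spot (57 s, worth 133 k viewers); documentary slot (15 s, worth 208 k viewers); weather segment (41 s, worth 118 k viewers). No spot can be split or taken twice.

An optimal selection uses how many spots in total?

Optimal total is 636.
late-talk slot + podcast midroll + documentary slot + weather segment hits 636 at 111 s.
Any selection reaching 636 contains exactly 4 spots.

4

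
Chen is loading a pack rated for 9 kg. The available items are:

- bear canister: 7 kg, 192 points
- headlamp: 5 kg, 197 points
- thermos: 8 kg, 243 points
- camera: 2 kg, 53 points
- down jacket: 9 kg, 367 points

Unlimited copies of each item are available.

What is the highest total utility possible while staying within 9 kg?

367

Taking down jacket: 9 kg used, 367 in utility.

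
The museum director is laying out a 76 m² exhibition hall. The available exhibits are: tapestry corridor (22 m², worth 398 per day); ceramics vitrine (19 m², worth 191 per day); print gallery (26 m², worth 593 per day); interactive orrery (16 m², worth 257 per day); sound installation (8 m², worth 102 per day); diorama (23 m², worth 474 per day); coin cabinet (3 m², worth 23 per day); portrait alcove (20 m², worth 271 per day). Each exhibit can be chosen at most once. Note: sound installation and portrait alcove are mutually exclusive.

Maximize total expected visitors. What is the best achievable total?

1488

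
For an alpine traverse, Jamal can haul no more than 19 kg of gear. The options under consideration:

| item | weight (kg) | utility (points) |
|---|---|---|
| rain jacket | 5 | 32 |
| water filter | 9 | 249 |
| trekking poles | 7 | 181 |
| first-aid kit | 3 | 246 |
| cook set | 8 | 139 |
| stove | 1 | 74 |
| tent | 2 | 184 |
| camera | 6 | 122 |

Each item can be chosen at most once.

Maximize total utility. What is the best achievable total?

Ranking by ratio (utility/kg): tent 92.00, first-aid kit 82.00, stove 74.00, water filter 27.67.
Filling by ratio: water filter + first-aid kit + stove + tent for 753, with 4 kg left unused.
Replace water filter with trekking poles + camera: the trade gains 54 net, giving 807 at 19 kg.
No other feasible combination exceeds 807.

807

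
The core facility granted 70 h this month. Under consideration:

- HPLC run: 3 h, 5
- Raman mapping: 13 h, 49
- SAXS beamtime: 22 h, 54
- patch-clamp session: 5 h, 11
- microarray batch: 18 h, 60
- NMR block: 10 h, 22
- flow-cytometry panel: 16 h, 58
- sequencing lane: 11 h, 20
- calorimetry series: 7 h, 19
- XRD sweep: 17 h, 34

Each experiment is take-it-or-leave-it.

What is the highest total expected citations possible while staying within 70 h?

221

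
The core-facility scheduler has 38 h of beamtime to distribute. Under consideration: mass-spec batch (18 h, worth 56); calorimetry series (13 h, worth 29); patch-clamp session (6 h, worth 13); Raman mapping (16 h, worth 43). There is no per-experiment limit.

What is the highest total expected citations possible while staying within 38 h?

112

Density check — mass-spec batch 3.11, Raman mapping 2.69, calorimetry series 2.23 are the best per h.
The ratio ordering already packs tightly: 2×mass-spec batch, 36 h, 112.
No other feasible combination exceeds 112.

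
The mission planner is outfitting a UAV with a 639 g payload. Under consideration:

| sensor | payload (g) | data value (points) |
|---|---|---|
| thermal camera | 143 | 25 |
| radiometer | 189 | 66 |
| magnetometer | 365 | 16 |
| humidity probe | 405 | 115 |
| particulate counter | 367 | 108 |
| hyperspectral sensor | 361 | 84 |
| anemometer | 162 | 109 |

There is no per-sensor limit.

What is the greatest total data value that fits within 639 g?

Best packing: thermal camera + 3×anemometer — 629 g, 352 total.

352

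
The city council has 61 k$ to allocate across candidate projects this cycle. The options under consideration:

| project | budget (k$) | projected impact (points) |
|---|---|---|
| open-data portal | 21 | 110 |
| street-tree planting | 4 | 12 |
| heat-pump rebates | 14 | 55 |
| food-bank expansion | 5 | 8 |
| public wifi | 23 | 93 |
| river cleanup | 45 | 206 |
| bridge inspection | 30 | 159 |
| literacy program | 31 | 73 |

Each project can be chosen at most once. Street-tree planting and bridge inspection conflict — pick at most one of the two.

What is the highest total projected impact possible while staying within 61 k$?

By projected impact per k$: bridge inspection 5.30, open-data portal 5.24, river cleanup 4.58 lead.
Best packing: open-data portal + food-bank expansion + bridge inspection — 56 k$, 277 total.
Every other selection either busts 61 k$ or breaks a pairing rule or fails to beat 277.

277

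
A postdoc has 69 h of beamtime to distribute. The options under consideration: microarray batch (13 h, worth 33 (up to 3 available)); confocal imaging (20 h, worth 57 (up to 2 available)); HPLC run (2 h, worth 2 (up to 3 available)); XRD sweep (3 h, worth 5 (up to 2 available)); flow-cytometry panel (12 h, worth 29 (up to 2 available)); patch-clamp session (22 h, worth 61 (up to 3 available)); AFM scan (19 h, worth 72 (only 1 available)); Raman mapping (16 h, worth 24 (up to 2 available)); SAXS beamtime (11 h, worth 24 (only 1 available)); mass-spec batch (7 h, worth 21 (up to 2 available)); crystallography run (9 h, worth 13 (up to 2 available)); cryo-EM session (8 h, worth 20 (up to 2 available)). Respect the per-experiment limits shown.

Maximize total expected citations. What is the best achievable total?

212

By expected citations per h: AFM scan 3.79, mass-spec batch 3.00, confocal imaging 2.85 lead.
Greedy by ratio would take microarray batch + confocal imaging + XRD sweep + AFM scan + 2×mass-spec batch: 69 h used, total 209.
Replace microarray batch and mass-spec batch with confocal imaging: the trade gains 3 net, giving 212 at 69 h.
Every other selection either busts 69 h or exceeds an availability limit or fails to beat 212.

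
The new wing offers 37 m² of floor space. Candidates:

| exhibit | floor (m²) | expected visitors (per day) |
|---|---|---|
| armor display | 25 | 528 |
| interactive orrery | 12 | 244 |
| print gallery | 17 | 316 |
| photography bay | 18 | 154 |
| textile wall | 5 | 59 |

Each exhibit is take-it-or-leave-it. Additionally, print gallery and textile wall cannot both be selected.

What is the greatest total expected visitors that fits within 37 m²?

Density check — armor display 21.12, interactive orrery 20.33, print gallery 18.59 are the best per m².
Taking armor display + interactive orrery: 37 m² used, 772 in expected visitors.
Runner-up armor display + textile wall tops out at 587.

772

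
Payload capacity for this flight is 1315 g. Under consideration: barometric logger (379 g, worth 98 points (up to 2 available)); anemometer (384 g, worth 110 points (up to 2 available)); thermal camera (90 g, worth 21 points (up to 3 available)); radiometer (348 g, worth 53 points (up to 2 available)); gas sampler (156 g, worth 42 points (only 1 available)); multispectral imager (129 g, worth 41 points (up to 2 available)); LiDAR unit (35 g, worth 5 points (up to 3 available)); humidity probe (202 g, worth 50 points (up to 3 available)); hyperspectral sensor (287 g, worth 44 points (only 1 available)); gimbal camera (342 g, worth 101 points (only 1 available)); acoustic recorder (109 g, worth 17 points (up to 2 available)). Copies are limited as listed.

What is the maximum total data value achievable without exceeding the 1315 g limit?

Ranking by ratio (data value/g): multispectral imager 0.32, gimbal camera 0.30, anemometer 0.29.
A density-first pass picks anemometer + thermal camera + gas sampler + 2×multispectral imager + 2×LiDAR unit + gimbal camera — 366 at 1300 g.
The 375 g tied up in thermal camera and gas sampler and multispectral imager is better spent on anemometer — total rises to 372 (1309 g).
No other feasible combination exceeds 372.

372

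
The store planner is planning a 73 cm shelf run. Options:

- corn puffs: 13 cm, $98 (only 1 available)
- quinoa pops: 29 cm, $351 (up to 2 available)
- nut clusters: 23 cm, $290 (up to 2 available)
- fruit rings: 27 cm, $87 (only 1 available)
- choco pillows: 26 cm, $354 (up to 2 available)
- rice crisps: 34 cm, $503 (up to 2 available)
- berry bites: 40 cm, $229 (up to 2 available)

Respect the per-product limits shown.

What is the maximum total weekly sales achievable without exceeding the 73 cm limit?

Density check — rice crisps 14.79, choco pillows 13.62, nut clusters 12.61 are the best per cm.
The ratio ordering already packs tightly: 2×rice crisps, 68 cm, 1006.
Nothing else within 73 cm beats 1006.

1006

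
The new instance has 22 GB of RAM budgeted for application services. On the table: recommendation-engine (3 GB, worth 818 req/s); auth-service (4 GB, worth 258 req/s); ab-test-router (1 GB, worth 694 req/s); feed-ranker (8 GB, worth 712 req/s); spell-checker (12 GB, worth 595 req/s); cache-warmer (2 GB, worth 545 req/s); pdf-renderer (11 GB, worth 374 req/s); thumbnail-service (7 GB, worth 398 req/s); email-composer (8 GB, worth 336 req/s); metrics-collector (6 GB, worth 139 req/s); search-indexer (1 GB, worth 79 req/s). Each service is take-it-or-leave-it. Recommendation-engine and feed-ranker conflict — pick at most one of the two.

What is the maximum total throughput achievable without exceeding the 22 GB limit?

Recommendation-engine + auth-service + ab-test-router + spell-checker + cache-warmer uses 22 of the 22 GB and totals 2910.
An exhaustive check of the 2048 subsets confirms 2910.

2910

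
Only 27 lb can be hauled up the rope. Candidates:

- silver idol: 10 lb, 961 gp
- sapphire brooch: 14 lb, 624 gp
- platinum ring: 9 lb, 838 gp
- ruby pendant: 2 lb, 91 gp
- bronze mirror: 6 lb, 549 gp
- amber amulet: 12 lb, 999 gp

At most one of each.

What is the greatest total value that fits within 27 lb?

Ranking by ratio (value/lb): silver idol 96.10, platinum ring 93.11, bronze mirror 91.50, amber amulet 83.25.
Taking silver idol + platinum ring + ruby pendant + bronze mirror: 27 lb used, 2439 in value.
The closest alternative, platinum ring + bronze mirror + amber amulet, reaches only 2386.

2439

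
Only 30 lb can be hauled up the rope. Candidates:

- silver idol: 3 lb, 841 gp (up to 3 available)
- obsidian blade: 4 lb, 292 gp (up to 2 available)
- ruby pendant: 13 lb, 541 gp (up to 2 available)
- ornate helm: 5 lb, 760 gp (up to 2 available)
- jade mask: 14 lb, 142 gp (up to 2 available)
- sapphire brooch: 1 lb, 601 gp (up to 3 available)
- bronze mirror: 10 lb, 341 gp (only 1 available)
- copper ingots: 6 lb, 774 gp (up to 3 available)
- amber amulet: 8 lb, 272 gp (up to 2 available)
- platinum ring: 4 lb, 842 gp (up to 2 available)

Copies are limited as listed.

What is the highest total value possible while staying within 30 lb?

7530

The ratio ordering already packs tightly: 3×silver idol + 2×ornate helm + 3×sapphire brooch + 2×platinum ring, 30 lb, 7530.
Every other selection either busts 30 lb or exceeds an availability limit or fails to beat 7530.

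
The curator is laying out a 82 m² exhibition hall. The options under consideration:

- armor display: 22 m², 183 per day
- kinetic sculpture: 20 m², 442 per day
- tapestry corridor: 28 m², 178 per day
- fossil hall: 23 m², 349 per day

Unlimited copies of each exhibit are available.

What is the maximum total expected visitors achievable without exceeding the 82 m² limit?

4×kinetic sculpture uses 80 of the 82 m² and totals 1768.
Nothing else within 82 m² beats 1768.

1768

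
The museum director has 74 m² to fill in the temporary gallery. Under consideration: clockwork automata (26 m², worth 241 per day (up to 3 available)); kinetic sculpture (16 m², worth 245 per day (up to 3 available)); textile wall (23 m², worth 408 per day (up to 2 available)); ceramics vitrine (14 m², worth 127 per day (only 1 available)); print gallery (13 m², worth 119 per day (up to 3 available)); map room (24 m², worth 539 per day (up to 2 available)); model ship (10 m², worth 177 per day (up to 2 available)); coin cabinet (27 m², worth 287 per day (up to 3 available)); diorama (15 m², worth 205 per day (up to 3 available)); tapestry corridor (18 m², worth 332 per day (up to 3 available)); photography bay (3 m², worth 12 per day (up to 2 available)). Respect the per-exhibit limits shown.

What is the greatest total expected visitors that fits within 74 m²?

1500

Taking the top-ratio exhibits first gives 2×map room + tapestry corridor + 2×photography bay for 1434 (72 m²).
The 24 m² tied up in tapestry corridor and 2×photography bay is better spent on kinetic sculpture + model ship — total rises to 1500 (74 m²).
That's the maximum — no swap from here does better than 1500.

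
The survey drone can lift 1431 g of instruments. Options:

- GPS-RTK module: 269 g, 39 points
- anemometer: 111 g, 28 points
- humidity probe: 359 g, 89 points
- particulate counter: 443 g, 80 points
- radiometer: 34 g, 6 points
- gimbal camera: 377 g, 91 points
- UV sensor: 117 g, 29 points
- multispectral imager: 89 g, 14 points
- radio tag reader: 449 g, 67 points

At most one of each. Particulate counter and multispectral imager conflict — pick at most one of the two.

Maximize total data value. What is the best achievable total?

317

Density check — anemometer 0.25, humidity probe 0.25, UV sensor 0.25, gimbal camera 0.24 are the best per g.
Anemometer + humidity probe + particulate counter + gimbal camera + UV sensor uses 1407 of the 1431 g and totals 317.
An exhaustive check of the 512 subsets confirms 317.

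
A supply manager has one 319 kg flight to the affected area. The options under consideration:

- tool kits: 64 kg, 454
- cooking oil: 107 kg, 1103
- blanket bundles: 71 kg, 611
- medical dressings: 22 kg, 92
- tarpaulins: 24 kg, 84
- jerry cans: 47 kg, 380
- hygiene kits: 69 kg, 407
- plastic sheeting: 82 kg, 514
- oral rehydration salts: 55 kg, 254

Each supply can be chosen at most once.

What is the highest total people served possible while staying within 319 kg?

2640

Density check — cooking oil 10.31, blanket bundles 8.61, jerry cans 8.09, tool kits 7.09 are the best per kg.
The ratio ordering already packs tightly: tool kits + cooking oil + blanket bundles + medical dressings + jerry cans, 311 kg, 2640.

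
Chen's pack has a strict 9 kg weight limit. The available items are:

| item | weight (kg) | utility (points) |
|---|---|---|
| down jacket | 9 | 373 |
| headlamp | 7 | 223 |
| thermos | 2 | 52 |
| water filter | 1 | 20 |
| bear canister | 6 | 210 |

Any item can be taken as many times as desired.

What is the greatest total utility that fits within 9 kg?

373

By utility per kg: down jacket 41.44, bear canister 35.00, headlamp 31.86, thermos 26.00 lead.
Down jacket uses 9 of the 9 kg and totals 373.
That's the maximum — no swap from here does better than 373.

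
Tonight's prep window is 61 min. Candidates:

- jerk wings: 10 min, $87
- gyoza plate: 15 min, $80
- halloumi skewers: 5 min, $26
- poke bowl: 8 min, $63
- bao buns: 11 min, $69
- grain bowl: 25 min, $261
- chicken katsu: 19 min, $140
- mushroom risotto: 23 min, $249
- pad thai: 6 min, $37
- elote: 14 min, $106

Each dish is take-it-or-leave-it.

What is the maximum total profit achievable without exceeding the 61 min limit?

Taking the top-ratio dishes first gives jerk wings + grain bowl + mushroom risotto for 597 (58 min).
Replace jerk wings with halloumi skewers + poke bowl: the trade gains 2 net, giving 599 at 61 min.

599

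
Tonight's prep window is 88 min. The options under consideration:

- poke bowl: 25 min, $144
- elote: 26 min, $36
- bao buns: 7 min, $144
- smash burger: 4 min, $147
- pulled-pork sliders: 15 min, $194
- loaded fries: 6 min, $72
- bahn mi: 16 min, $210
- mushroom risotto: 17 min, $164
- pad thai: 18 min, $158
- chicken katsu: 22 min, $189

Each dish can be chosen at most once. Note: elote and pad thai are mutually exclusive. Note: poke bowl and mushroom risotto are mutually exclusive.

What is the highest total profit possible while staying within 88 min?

1120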